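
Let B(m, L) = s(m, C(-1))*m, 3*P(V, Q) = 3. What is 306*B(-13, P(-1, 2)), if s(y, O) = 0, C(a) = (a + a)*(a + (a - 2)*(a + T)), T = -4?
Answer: 0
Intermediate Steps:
P(V, Q) = 1 (P(V, Q) = (1/3)*3 = 1)
C(a) = 2*a*(a + (-4 + a)*(-2 + a)) (C(a) = (a + a)*(a + (a - 2)*(a - 4)) = (2*a)*(a + (-2 + a)*(-4 + a)) = (2*a)*(a + (-4 + a)*(-2 + a)) = 2*a*(a + (-4 + a)*(-2 + a)))
B(m, L) = 0 (B(m, L) = 0*m = 0)
306*B(-13, P(-1, 2)) = 306*0 = 0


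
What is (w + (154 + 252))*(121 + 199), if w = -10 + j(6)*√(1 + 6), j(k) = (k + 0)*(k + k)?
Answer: 126720 + 23040*√7 ≈ 1.8768e+5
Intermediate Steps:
j(k) = 2*k² (j(k) = k*(2*k) = 2*k²)
w = -10 + 72*√7 (w = -10 + (2*6²)*√(1 + 6) = -10 + (2*36)*√7 = -10 + 72*√7 ≈ 180.49)
(w + (154 + 252))*(121 + 199) = ((-10 + 72*√7) + (154 + 252))*(121 + 199) = ((-10 + 72*√7) + 406)*320 = (396 + 72*√7)*320 = 126720 + 23040*√7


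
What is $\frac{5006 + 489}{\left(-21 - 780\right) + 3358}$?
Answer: $\frac{5495}{2557} \approx 2.149$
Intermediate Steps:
$\frac{5006 + 489}{\left(-21 - 780\right) + 3358} = \frac{5495}{-801 + 3358} = \frac{5495}{2557}$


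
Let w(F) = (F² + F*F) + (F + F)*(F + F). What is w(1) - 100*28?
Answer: -2794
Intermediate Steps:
w(F) = 6*F² (w(F) = (F² + F²) + (2*F)*(2*F) = 2*F² + 4*F² = 6*F²)
w(1) - 100*28 = 6*1² - 100*28 = 6*1 - 2800 = 6 - 2800 = -2794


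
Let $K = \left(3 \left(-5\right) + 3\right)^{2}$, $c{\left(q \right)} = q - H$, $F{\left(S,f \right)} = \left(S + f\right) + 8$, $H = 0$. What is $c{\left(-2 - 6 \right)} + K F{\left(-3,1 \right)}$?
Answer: $856$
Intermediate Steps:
$F{\left(S,f \right)} = 8 + S + f$
$c{\left(q \right)} = q$ ($c{\left(q \right)} = q - 0 = q + 0 = q$)
$K = 144$ ($K = \left(-15 + 3\right)^{2} = \left(-12\right)^{2} = 144$)
$c{\left(-2 - 6 \right)} + K F{\left(-3,1 \right)} = \left(-2 - 6\right) + 144 \left(8 - 3 + 1\right) = \left(-2 - 6\right) + 144 \cdot 6 = -8 + 864 = 856$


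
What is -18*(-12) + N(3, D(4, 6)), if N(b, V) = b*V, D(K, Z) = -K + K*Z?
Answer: 276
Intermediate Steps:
N(b, V) = V*b
-18*(-12) + N(3, D(4, 6)) = -18*(-12) + (4*(-1 + 6))*3 = 216 + (4*5)*3 = 216 + 20*3 = 216 + 60 = 276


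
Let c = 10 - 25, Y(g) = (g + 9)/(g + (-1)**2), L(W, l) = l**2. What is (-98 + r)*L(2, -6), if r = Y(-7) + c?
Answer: -4080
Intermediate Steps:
Y(g) = (9 + g)/(1 + g) (Y(g) = (9 + g)/(g + 1) = (9 + g)/(1 + g))
c = -15
r = -46/3 (r = (9 - 7)/(1 - 7) - 15 = 2/(-6) - 15 = -1/6*2 - 15 = -1/3 - 15 = -46/3 ≈ -15.333)
(-98 + r)*L(2, -6) = (-98 - 46/3)*(-6)**2 = -340/3*36 = -4080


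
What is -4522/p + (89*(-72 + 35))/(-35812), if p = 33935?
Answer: -50193909/1215280220 ≈ -0.041302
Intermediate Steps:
-4522/p + (89*(-72 + 35))/(-35812) = -4522/33935 + (89*(-72 + 35))/(-35812) = -4522*1/33935 + (89*(-37))*(-1/35812) = -4522/33935 - 3293*(-1/35812) = -4522/33935 + 3293/35812 = -50193909/1215280220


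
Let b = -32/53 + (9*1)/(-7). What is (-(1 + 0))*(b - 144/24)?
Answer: 2927/371 ≈ 7.8895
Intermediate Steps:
b = -701/371 (b = -32*1/53 + 9*(-⅐) = -32/53 - 9/7 = -701/371 ≈ -1.8895)
(-(1 + 0))*(b - 144/24) = (-(1 + 0))*(-701/371 - 144/24) = (-1*1)*(-701/371 - 144*1/24) = -(-701/371 - 6) = -1*(-2927/371) = 2927/371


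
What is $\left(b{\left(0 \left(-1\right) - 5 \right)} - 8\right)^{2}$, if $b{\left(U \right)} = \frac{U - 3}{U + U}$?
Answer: $\frac{1296}{25} \approx 51.84$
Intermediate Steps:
$b{\left(U \right)} = \frac{-3 + U}{2 U}$
$\left(b{\left(0 \left(-1\right) - 5 \right)} - 8\right)^{2} = \left(\frac{-3 + \left(0 \left(-1\right) - 5\right)}{2 \left(0 \left(-1\right) - 5\right)} - 8\right)^{2} = \left(\frac{-3 + \left(0 - 5\right)}{2 \left(0 - 5\right)} - 8\right)^{2} = \left(\frac{-3 - 5}{2 \left(-5\right)} - 8\right)^{2} = \left(\frac{1}{2} \left(- \frac{1}{5}\right) \left(-8\right) - 8\right)^{2} = \left(\frac{4}{5} - 8\right)^{2} = \left(- \frac{36}{5}\right)^{2} = \frac{1296}{25}$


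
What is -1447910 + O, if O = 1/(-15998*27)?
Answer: -625418932861/431946 ≈ -1.4479e+6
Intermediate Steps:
O = -1/431946 (O = 1/(-431946) = -1/431946 ≈ -2.3151e-6)
-1447910 + O = -1447910 - 1/431946 = -625418932861/431946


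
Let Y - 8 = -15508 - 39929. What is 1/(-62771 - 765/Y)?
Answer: -55429/3479332994 ≈ -1.5931e-5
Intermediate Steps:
Y = -55429 (Y = 8 + (-15508 - 39929) = 8 - 55437 = -55429)
1/(-62771 - 765/Y) = 1/(-62771 - 765/(-55429)) = 1/(-62771 - 765*(-1/55429)) = 1/(-62771 + 765/55429) = 1/(-3479332994/55429) = -55429/3479332994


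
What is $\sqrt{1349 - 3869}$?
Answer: $6 i \sqrt{70} \approx 50.2 i$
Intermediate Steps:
$\sqrt{1349 - 3869} = \sqrt{-2520} = 6 i \sqrt{70}$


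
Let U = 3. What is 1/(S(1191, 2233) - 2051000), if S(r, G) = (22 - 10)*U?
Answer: -1/2050964 ≈ -4.8758e-7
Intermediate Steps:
S(r, G) = 36 (S(r, G) = (22 - 10)*3 = 12*3 = 36)
1/(S(1191, 2233) - 2051000) = 1/(36 - 2051000) = 1/(-2050964) = -1/2050964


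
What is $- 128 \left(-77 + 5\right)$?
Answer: $9216$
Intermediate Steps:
$- 128 \left(-77 + 5\right) = \left(-128\right) \left(-72\right) = 9216$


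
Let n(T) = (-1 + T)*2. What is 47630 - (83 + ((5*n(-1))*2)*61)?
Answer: 49987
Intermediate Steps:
n(T) = -2 + 2*T
47630 - (83 + ((5*n(-1))*2)*61) = 47630 - (83 + ((5*(-2 + 2*(-1)))*2)*61) = 47630 - (83 + ((5*(-2 - 2))*2)*61) = 47630 - (83 + ((5*(-4))*2)*61) = 47630 - (83 - 20*2*61) = 47630 - (83 - 40*61) = 47630 - (83 - 2440) = 47630 - 1*(-2357) = 47630 + 2357 = 49987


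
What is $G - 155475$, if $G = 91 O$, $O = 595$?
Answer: $-101330$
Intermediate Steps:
$G = 54145$ ($G = 91 \cdot 595 = 54145$)
$G - 155475 = 54145 - 155475 = -101330$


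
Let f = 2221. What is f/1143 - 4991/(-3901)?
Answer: 14368834/4458843 ≈ 3.2225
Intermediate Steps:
f/1143 - 4991/(-3901) = 2221/1143 - 4991/(-3901) = 2221*(1/1143) - 4991*(-1/3901) = 2221/1143 + 4991/3901 = 14368834/4458843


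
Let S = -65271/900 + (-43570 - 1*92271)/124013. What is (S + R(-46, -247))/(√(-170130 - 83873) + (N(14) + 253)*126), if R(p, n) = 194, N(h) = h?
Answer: 25111809944613/7019372460208550 - 4478653459*I*√254003/42116234761251300 ≈ 0.0035775 - 5.3594e-5*I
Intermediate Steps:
S = -2738903141/37203900 (S = -65271*1/900 + (-43570 - 92271)*(1/124013) = -21757/300 - 135841*1/124013 = -21757/300 - 135841/124013 = -2738903141/37203900 ≈ -73.619)
(S + R(-46, -247))/(√(-170130 - 83873) + (N(14) + 253)*126) = (-2738903141/37203900 + 194)/(√(-170130 - 83873) + (14 + 253)*126) = 4478653459/(37203900*(√(-254003) + 267*126)) = 4478653459/(37203900*(I*√254003 + 33642)) = 4478653459/(37203900*(33642 + I*√254003))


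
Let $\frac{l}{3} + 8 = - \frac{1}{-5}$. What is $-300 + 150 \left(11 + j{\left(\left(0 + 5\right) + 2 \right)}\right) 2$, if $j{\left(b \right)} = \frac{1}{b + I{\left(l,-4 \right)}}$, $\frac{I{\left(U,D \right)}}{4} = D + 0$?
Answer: $\frac{8900}{3} \approx 2966.7$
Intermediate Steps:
$l = - \frac{117}{5}$ ($l = -24 + 3 \left(- \frac{1}{-5}\right) = -24 + 3 \left(\left(-1\right) \left(- \frac{1}{5}\right)\right) = -24 + 3 \cdot \frac{1}{5} = -24 + \frac{3}{5} = - \frac{117}{5} \approx -23.4$)
$I{\left(U,D \right)} = 4 D$ ($I{\left(U,D \right)} = 4 \left(D + 0\right) = 4 D$)
$j{\left(b \right)} = \frac{1}{-16 + b}$ ($j{\left(b \right)} = \frac{1}{b + 4 \left(-4\right)} = \frac{1}{b - 16} = \frac{1}{-16 + b}$)
$-300 + 150 \left(11 + j{\left(\left(0 + 5\right) + 2 \right)}\right) 2 = -300 + 150 \left(11 + \frac{1}{-16 + \left(\left(0 + 5\right) + 2\right)}\right) 2 = -300 + 150 \left(11 + \frac{1}{-16 + \left(5 + 2\right)}\right) 2 = -300 + 150 \left(11 + \frac{1}{-16 + 7}\right) 2 = -300 + 150 \left(11 + \frac{1}{-9}\right) 2 = -300 + 150 \left(11 - \frac{1}{9}\right) 2 = -300 + 150 \cdot \frac{98}{9} \cdot 2 = -300 + 150 \cdot \frac{196}{9} = -300 + \frac{9800}{3} = \frac{8900}{3}$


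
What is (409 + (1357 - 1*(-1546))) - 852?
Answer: 2460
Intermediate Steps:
(409 + (1357 - 1*(-1546))) - 852 = (409 + (1357 + 1546)) - 852 = (409 + 2903) - 852 = 3312 - 852 = 2460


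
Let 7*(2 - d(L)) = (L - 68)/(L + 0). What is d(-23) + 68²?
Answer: 106385/23 ≈ 4625.4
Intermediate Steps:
d(L) = 2 - (-68 + L)/(7*L) (d(L) = 2 - (L - 68)/(7*(L + 0)) = 2 - (-68 + L)/(7*L))
d(-23) + 68² = (⅐)*(68 + 13*(-23))/(-23) + 68² = (⅐)*(-1/23)*(68 - 299) + 4624 = (⅐)*(-1/23)*(-231) + 4624 = 33/23 + 4624 = 106385/23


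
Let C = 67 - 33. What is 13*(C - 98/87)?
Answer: 37180/87 ≈ 427.36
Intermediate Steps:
C = 34
13*(C - 98/87) = 13*(34 - 98/87) = 13*(2860/87) = 37180/87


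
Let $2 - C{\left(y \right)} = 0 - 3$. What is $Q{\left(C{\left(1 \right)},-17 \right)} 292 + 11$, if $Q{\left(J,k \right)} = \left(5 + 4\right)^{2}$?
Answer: $23663$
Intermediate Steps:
$C{\left(y \right)} = 5$ ($C{\left(y \right)} = 2 - \left(0 - 3\right) = 2 - -3 = 2 + 3 = 5$)
$Q{\left(J,k \right)} = 81$ ($Q{\left(J,k \right)} = 9^{2} = 81$)
$Q{\left(C{\left(1 \right)},-17 \right)} 292 + 11 = 81 \cdot 292 + 11 = 23652 + 11 = 23663$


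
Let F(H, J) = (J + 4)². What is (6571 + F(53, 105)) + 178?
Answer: 18630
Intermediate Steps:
F(H, J) = (4 + J)²
(6571 + F(53, 105)) + 178 = (6571 + (4 + 105)²) + 178 = (6571 + 109²) + 178 = (6571 + 11881) + 178 = 18452 + 178 = 18630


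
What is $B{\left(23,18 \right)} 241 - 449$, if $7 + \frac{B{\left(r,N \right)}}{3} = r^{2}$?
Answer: $376957$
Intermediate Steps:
$B{\left(r,N \right)} = -21 + 3 r^{2}$
$B{\left(23,18 \right)} 241 - 449 = \left(-21 + 3 \cdot 23^{2}\right) 241 - 449 = \left(-21 + 3 \cdot 529\right) 241 - 449 = \left(-21 + 1587\right) 241 - 449 = 1566 \cdot 241 - 449 = 377406 - 449 = 376957$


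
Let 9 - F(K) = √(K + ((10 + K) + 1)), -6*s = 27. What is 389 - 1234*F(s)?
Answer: -10717 + 1234*√2 ≈ -8971.9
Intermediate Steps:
s = -9/2 (s = -⅙*27 = -9/2 ≈ -4.5000)
F(K) = 9 - √(11 + 2*K) (F(K) = 9 - √(K + ((10 + K) + 1)) = 9 - √(K + (11 + K)) = 9 - √(11 + 2*K))
389 - 1234*F(s) = 389 - 1234*(9 - √(11 + 2*(-9/2))) = 389 - 1234*(9 - √(11 - 9)) = 389 - 1234*(9 - √2) = 389 + (-11106 + 1234*√2) = -10717 + 1234*√2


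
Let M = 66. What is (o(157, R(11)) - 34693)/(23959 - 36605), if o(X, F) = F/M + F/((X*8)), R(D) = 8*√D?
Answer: 34693/12646 - 661*√11/65518926 ≈ 2.7434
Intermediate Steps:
o(X, F) = F/66 + F/(8*X) (o(X, F) = F/66 + F/((X*8)) = F*(1/66) + F/((8*X)) = F/66 + F*(1/(8*X)) = F/66 + F/(8*X))
(o(157, R(11)) - 34693)/(23959 - 36605) = (((8*√11)/66 + (⅛)*(8*√11)/157) - 34693)/(23959 - 36605) = ((4*√11/33 + (⅛)*(8*√11)*(1/157)) - 34693)/(-12646) = ((4*√11/33 + √11/157) - 34693)*(-1/12646) = (661*√11/5181 - 34693)*(-1/12646) = (-34693 + 661*√11/5181)*(-1/12646) = 34693/12646 - 661*√11/65518926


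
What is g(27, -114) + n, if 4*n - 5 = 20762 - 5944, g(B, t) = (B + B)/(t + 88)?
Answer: 192591/52 ≈ 3703.7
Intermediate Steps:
g(B, t) = 2*B/(88 + t) (g(B, t) = (2*B)/(88 + t) = 2*B/(88 + t))
n = 14823/4 (n = 5/4 + (20762 - 5944)/4 = 5/4 + (1/4)*14818 = 5/4 + 7409/2 = 14823/4 ≈ 3705.8)
g(27, -114) + n = 2*27/(88 - 114) + 14823/4 = 2*27/(-26) + 14823/4 = 2*27*(-1/26) + 14823/4 = -27/13 + 14823/4 = 192591/52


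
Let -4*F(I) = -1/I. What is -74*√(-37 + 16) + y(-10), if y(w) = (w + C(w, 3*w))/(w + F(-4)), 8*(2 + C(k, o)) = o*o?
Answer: -1608/161 - 74*I*√21 ≈ -9.9876 - 339.11*I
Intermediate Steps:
C(k, o) = -2 + o²/8 (C(k, o) = -2 + (o*o)/8 = -2 + o²/8)
F(I) = 1/(4*I) (F(I) = -(-1)/(4*I) = 1/(4*I))
y(w) = (-2 + w + 9*w²/8)/(-1/16 + w) (y(w) = (w + (-2 + (3*w)²/8))/(w + (¼)/(-4)) = (w + (-2 + (9*w²)/8))/(w + (¼)*(-¼)) = (w + (-2 + 9*w²/8))/(w - 1/16) = (-2 + w + 9*w²/8)/(-1/16 + w))
-74*√(-37 + 16) + y(-10) = -74*√(-37 + 16) + 2*(-16 + 8*(-10) + 9*(-10)²)/(-1 + 16*(-10)) = -74*I*√21 + 2*(-16 - 80 + 9*100)/(-1 - 160) = -74*I*√21 + 2*(-16 - 80 + 900)/(-161) = -74*I*√21 + 2*(-1/161)*804 = -74*I*√21 - 1608/161 = -1608/161 - 74*I*√21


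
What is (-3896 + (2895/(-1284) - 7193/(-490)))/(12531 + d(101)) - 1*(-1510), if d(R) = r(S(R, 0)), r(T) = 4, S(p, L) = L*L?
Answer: 1984367119317/1314420100 ≈ 1509.7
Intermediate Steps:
S(p, L) = L²
d(R) = 4
(-3896 + (2895/(-1284) - 7193/(-490)))/(12531 + d(101)) - 1*(-1510) = (-3896 + (2895/(-1284) - 7193/(-490)))/(12531 + 4) - 1*(-1510) = (-3896 + (2895*(-1/1284) - 7193*(-1/490)))/12535 + 1510 = (-3896 + (-965/428 + 7193/490))*(1/12535) + 1510 = (-3896 + 1302877/104860)*(1/12535) + 1510 = -407231683/104860*1/12535 + 1510 = -407231683/1314420100 + 1510 = 1984367119317/1314420100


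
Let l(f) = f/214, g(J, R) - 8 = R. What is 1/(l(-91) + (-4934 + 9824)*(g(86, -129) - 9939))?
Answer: -214/10527387691 ≈ -2.0328e-8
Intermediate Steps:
g(J, R) = 8 + R
l(f) = f/214 (l(f) = f*(1/214) = f/214)
1/(l(-91) + (-4934 + 9824)*(g(86, -129) - 9939)) = 1/((1/214)*(-91) + (-4934 + 9824)*((8 - 129) - 9939)) = 1/(-91/214 + 4890*(-121 - 9939)) = 1/(-91/214 + 4890*(-10060)) = 1/(-91/214 - 49193400) = 1/(-10527387691/214) = -214/10527387691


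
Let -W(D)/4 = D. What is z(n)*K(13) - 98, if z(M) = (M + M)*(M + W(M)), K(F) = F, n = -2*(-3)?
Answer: -2906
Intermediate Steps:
W(D) = -4*D
n = 6
z(M) = -6*M² (z(M) = (M + M)*(M - 4*M) = (2*M)*(-3*M) = -6*M²)
z(n)*K(13) - 98 = -6*6²*13 - 98 = -6*36*13 - 98 = -216*13 - 98 = -2808 - 98 = -2906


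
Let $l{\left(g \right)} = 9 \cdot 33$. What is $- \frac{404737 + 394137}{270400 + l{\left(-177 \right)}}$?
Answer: $- \frac{798874}{270697} \approx -2.9512$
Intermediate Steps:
$l{\left(g \right)} = 297$
$- \frac{404737 + 394137}{270400 + l{\left(-177 \right)}} = - \frac{404737 + 394137}{270400 + 297} = - \frac{798874}{270697}$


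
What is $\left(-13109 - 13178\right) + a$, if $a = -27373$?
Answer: $-53660$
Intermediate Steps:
$\left(-13109 - 13178\right) + a = \left(-13109 - 13178\right) - 27373 = -26287 - 27373 = -53660$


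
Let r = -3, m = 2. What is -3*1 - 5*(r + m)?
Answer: 2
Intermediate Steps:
-3*1 - 5*(r + m) = -3*1 - 5*(-3 + 2) = -3 - 5*(-1) = -3 + 5 = 2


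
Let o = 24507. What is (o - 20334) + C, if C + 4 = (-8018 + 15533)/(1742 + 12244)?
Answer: 6479461/1554 ≈ 4169.5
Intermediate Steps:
C = -5381/1554 (C = -4 + (-8018 + 15533)/(1742 + 12244) = -4 + 7515/13986 = -4 + 7515*(1/13986) = -4 + 835/1554 = -5381/1554 ≈ -3.4627)
(o - 20334) + C = (24507 - 20334) - 5381/1554 = 4173 - 5381/1554 = 6479461/1554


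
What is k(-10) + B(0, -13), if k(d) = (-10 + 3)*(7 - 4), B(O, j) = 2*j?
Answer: -47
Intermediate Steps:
k(d) = -21 (k(d) = -7*3 = -21)
k(-10) + B(0, -13) = -21 + 2*(-13) = -21 - 26 = -47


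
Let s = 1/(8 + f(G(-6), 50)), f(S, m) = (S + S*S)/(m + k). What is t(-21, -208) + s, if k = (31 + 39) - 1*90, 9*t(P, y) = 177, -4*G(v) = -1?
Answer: 45659/2307 ≈ 19.792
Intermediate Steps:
G(v) = ¼ (G(v) = -¼*(-1) = ¼)
t(P, y) = 59/3 (t(P, y) = (⅑)*177 = 59/3)
k = -20 (k = 70 - 90 = -20)
f(S, m) = (S + S²)/(-20 + m) (f(S, m) = (S + S*S)/(m - 20) = (S + S²)/(-20 + m))
s = 96/769 (s = 1/(8 + (1 + ¼)/(4*(-20 + 50))) = 1/(8 + (¼)*(5/4)/30) = 1/(8 + (¼)*(1/30)*(5/4)) = 1/(8 + 1/96) = 1/(769/96) = 96/769 ≈ 0.12484)
t(-21, -208) + s = 59/3 + 96/769 = 45659/2307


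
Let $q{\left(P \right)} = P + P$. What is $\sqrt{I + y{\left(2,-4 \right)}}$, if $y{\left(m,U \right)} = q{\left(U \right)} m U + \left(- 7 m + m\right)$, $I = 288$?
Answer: $2 \sqrt{85} \approx 18.439$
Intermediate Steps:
$q{\left(P \right)} = 2 P$
$y{\left(m,U \right)} = - 6 m + 2 m U^{2}$ ($y{\left(m,U \right)} = 2 U m U + \left(- 7 m + m\right) = 2 U m U - 6 m = 2 m U^{2} - 6 m = - 6 m + 2 m U^{2}$)
$\sqrt{I + y{\left(2,-4 \right)}} = \sqrt{288 + 2 \cdot 2 \left(-3 + \left(-4\right)^{2}\right)} = \sqrt{288 + 2 \cdot 2 \left(-3 + 16\right)} = \sqrt{288 + 2 \cdot 2 \cdot 13} = \sqrt{288 + 52} = \sqrt{340} = 2 \sqrt{85}$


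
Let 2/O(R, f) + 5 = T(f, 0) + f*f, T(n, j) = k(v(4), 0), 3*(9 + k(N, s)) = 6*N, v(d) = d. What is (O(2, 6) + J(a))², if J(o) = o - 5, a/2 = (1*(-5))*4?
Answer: 454276/225 ≈ 2019.0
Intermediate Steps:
a = -40 (a = 2*((1*(-5))*4) = 2*(-5*4) = 2*(-20) = -40)
k(N, s) = -9 + 2*N (k(N, s) = -9 + (6*N)/3 = -9 + 2*N)
T(n, j) = -1 (T(n, j) = -9 + 2*4 = -9 + 8 = -1)
J(o) = -5 + o
O(R, f) = 2/(-6 + f²) (O(R, f) = 2/(-5 + (-1 + f*f)) = 2/(-5 + (-1 + f²)) = 2/(-6 + f²))
(O(2, 6) + J(a))² = (2/(-6 + 6²) + (-5 - 40))² = (2/(-6 + 36) - 45)² = (2/30 - 45)² = (2*(1/30) - 45)² = (1/15 - 45)² = (-674/15)² = 454276/225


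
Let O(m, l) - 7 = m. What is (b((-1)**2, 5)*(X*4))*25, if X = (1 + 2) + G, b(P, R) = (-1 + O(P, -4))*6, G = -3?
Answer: 0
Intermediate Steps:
O(m, l) = 7 + m
b(P, R) = 36 + 6*P (b(P, R) = (-1 + (7 + P))*6 = (6 + P)*6 = 36 + 6*P)
X = 0 (X = (1 + 2) - 3 = 3 - 3 = 0)
(b((-1)**2, 5)*(X*4))*25 = ((36 + 6*(-1)**2)*(0*4))*25 = ((36 + 6*1)*0)*25 = ((36 + 6)*0)*25 = (42*0)*25 = 0*25 = 0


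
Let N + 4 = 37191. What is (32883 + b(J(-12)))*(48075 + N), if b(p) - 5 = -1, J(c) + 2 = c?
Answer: 2804011394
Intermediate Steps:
N = 37187 (N = -4 + 37191 = 37187)
J(c) = -2 + c
b(p) = 4 (b(p) = 5 - 1 = 4)
(32883 + b(J(-12)))*(48075 + N) = (32883 + 4)*(48075 + 37187) = 32887*85262 = 2804011394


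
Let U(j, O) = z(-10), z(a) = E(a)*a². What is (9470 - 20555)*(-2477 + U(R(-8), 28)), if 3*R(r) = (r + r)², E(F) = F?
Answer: 38542545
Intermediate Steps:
z(a) = a³ (z(a) = a*a² = a³)
R(r) = 4*r²/3 (R(r) = (r + r)²/3 = (2*r)²/3 = (4*r²)/3 = 4*r²/3)
U(j, O) = -1000 (U(j, O) = (-10)³ = -1000)
(9470 - 20555)*(-2477 + U(R(-8), 28)) = (9470 - 20555)*(-2477 - 1000) = -11085*(-3477) = 38542545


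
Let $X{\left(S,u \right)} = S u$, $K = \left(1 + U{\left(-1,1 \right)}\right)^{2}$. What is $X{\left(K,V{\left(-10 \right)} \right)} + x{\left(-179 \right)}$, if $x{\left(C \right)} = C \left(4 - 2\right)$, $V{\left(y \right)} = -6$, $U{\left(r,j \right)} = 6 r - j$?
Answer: $-574$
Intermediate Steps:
$U{\left(r,j \right)} = - j + 6 r$
$K = 36$ ($K = \left(1 + \left(\left(-1\right) 1 + 6 \left(-1\right)\right)\right)^{2} = \left(1 - 7\right)^{2} = \left(-6\right)^{2} = 36$)
$x{\left(C \right)} = 2 C$ ($x{\left(C \right)} = C 2 = 2 C$)
$X{\left(K,V{\left(-10 \right)} \right)} + x{\left(-179 \right)} = 36 \left(-6\right) + 2 \left(-179\right) = -216 - 358 = -574$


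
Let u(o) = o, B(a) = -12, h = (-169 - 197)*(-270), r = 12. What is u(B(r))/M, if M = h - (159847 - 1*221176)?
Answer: -4/53383 ≈ -7.4930e-5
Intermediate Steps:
h = 98820 (h = -366*(-270) = 98820)
M = 160149 (M = 98820 - (159847 - 1*221176) = 98820 - (159847 - 221176) = 98820 - 1*(-61329) = 98820 + 61329 = 160149)
u(B(r))/M = -12/160149 = -12*1/160149 = -4/53383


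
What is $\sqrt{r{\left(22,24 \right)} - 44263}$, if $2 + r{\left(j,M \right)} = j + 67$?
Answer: $4 i \sqrt{2761} \approx 210.18 i$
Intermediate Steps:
$r{\left(j,M \right)} = 65 + j$ ($r{\left(j,M \right)} = -2 + \left(j + 67\right) = -2 + \left(67 + j\right) = 65 + j$)
$\sqrt{r{\left(22,24 \right)} - 44263} = \sqrt{\left(65 + 22\right) - 44263} = \sqrt{87 - 44263} = \sqrt{-44176} = 4 i \sqrt{2761}$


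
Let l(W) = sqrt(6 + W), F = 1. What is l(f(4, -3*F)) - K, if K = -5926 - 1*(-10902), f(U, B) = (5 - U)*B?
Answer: -4976 + sqrt(3) ≈ -4974.3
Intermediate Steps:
f(U, B) = B*(5 - U)
K = 4976 (K = -5926 + 10902 = 4976)
l(f(4, -3*F)) - K = sqrt(6 + (-3*1)*(5 - 1*4)) - 1*4976 = sqrt(6 - 3*(5 - 4)) - 4976 = sqrt(6 - 3*1) - 4976 = sqrt(6 - 3) - 4976 = sqrt(3) - 4976 = -4976 + sqrt(3)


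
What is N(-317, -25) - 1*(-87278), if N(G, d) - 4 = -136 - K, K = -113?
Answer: 87259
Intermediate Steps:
N(G, d) = -19 (N(G, d) = 4 + (-136 - 1*(-113)) = 4 + (-136 + 113) = 4 - 23 = -19)
N(-317, -25) - 1*(-87278) = -19 - 1*(-87278) = -19 + 87278 = 87259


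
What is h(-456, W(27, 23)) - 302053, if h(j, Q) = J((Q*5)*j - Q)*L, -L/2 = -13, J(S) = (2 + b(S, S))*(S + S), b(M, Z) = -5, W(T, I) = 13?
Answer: 4323815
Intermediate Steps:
J(S) = -6*S (J(S) = (2 - 5)*(S + S) = -6*S)
L = 26 (L = -2*(-13) = 26)
h(j, Q) = 156*Q - 780*Q*j (h(j, Q) = -6*((Q*5)*j - Q)*26 = -6*((5*Q)*j - Q)*26 = -6*(5*Q*j - Q)*26 = -6*(-Q + 5*Q*j)*26 = (6*Q - 30*Q*j)*26 = 156*Q - 780*Q*j)
h(-456, W(27, 23)) - 302053 = 156*13*(1 - 5*(-456)) - 302053 = 156*13*(1 + 2280) - 302053 = 156*13*2281 - 302053 = 4625868 - 302053 = 4323815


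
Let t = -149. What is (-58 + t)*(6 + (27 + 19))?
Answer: -10764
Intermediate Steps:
(-58 + t)*(6 + (27 + 19)) = (-58 - 149)*(6 + (27 + 19)) = -207*(6 + 46) = -207*52 = -10764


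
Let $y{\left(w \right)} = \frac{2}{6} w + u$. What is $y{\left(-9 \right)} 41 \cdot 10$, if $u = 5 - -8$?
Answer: $4100$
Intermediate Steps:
$u = 13$ ($u = 5 + 8 = 13$)
$y{\left(w \right)} = 13 + \frac{w}{3}$ ($y{\left(w \right)} = \frac{2}{6} w + 13 = 2 \cdot \frac{1}{6} w + 13 = \frac{w}{3} + 13 = 13 + \frac{w}{3}$)
$y{\left(-9 \right)} 41 \cdot 10 = \left(13 + \frac{1}{3} \left(-9\right)\right) 41 \cdot 10 = \left(13 - 3\right) 41 \cdot 10 = 10 \cdot 41 \cdot 10 = 410 \cdot 10 = 4100$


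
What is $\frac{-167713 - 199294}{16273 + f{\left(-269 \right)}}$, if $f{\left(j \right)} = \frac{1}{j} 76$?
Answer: $- \frac{98724883}{4377361} \approx -22.554$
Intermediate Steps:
$f{\left(j \right)} = \frac{76}{j}$
$\frac{-167713 - 199294}{16273 + f{\left(-269 \right)}} = \frac{-167713 - 199294}{16273 + \frac{76}{-269}} = - \frac{367007}{16273 + 76 \left(- \frac{1}{269}\right)} = - \frac{367007}{16273 - \frac{76}{269}} = - \frac{367007}{\frac{4377361}{269}} = \left(-367007\right) \frac{269}{4377361} = - \frac{98724883}{4377361}$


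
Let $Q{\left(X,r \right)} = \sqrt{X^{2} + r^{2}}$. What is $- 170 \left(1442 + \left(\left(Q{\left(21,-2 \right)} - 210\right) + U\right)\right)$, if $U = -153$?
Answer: $-183430 - 170 \sqrt{445} \approx -1.8702 \cdot 10^{5}$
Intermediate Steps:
$- 170 \left(1442 + \left(\left(Q{\left(21,-2 \right)} - 210\right) + U\right)\right) = - 170 \left(1442 - \left(363 - \sqrt{21^{2} + \left(-2\right)^{2}}\right)\right) = - 170 \left(1442 - \left(363 - \sqrt{441 + 4}\right)\right) = - 170 \left(1442 - \left(363 - \sqrt{445}\right)\right) = - 170 \left(1079 + \sqrt{445}\right) = -183430 - 170 \sqrt{445}$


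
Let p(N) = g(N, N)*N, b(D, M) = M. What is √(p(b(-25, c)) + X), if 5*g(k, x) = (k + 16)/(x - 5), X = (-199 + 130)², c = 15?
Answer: √477030/10 ≈ 69.067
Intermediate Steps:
X = 4761 (X = (-69)² = 4761)
g(k, x) = (16 + k)/(5*(-5 + x)) (g(k, x) = ((k + 16)/(x - 5))/5 = ((16 + k)/(-5 + x))/5 = (16 + k)/(5*(-5 + x)))
p(N) = N*(16 + N)/(5*(-5 + N)) (p(N) = ((16 + N)/(5*(-5 + N)))*N = N*(16 + N)/(5*(-5 + N)))
√(p(b(-25, c)) + X) = √((⅕)*15*(16 + 15)/(-5 + 15) + 4761) = √((⅕)*15*31/10 + 4761) = √((⅕)*15*(⅒)*31 + 4761) = √(93/10 + 4761) = √(47703/10) = √477030/10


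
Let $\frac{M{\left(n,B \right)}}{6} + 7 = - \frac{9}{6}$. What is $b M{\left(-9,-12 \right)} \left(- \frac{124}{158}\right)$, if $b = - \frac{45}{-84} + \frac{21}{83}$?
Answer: $\frac{2897973}{91798} \approx 31.569$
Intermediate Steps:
$b = \frac{1833}{2324}$ ($b = \left(-45\right) \left(- \frac{1}{84}\right) + 21 \cdot \frac{1}{83} = \frac{15}{28} + \frac{21}{83} = \frac{1833}{2324} \approx 0.78873$)
$M{\left(n,B \right)} = -51$ ($M{\left(n,B \right)} = -42 + 6 \left(- \frac{9}{6}\right) = -42 + 6 \left(\left(-9\right) \frac{1}{6}\right) = -42 + 6 \left(- \frac{3}{2}\right) = -42 - 9 = -51$)
$b M{\left(-9,-12 \right)} \left(- \frac{124}{158}\right) = \frac{1833}{2324} \left(-51\right) \left(- \frac{124}{158}\right) = - \frac{93483 \left(\left(-124\right) \frac{1}{158}\right)}{2324} = \left(- \frac{93483}{2324}\right) \left(- \frac{62}{79}\right) = \frac{2897973}{91798}$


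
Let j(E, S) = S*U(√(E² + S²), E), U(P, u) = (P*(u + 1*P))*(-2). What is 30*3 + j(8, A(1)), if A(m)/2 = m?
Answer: -182 - 64*√17 ≈ -445.88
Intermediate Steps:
U(P, u) = -2*P*(P + u) (U(P, u) = (P*(u + P))*(-2) = (P*(P + u))*(-2) = -2*P*(P + u))
A(m) = 2*m
j(E, S) = -2*S*√(E² + S²)*(E + √(E² + S²)) (j(E, S) = S*(-2*√(E² + S²)*(√(E² + S²) + E)) = S*(-2*√(E² + S²)*(E + √(E² + S²))) = -2*S*√(E² + S²)*(E + √(E² + S²)))
30*3 + j(8, A(1)) = 30*3 + 2*(2*1)*(-1*8² - (2*1)² - 1*8*√(8² + (2*1)²)) = 90 + 2*2*(-1*64 - 1*2² - 1*8*√(64 + 2²)) = 90 + 2*2*(-64 - 1*4 - 1*8*√(64 + 4)) = 90 + 2*2*(-64 - 4 - 1*8*√68) = 90 + 2*2*(-64 - 4 - 1*8*2*√17) = 90 + 2*2*(-64 - 4 - 16*√17) = 90 + 2*2*(-68 - 16*√17) = 90 + (-272 - 64*√17) = -182 - 64*√17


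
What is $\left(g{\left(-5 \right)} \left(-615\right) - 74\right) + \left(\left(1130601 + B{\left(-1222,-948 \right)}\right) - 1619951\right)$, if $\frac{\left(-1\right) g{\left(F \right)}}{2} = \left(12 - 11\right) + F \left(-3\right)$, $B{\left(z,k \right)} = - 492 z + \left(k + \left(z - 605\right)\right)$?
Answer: $128705$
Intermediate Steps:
$B{\left(z,k \right)} = -605 + k - 491 z$ ($B{\left(z,k \right)} = - 492 z + \left(k + \left(-605 + z\right)\right) = - 492 z + \left(-605 + k + z\right) = -605 + k - 491 z$)
$g{\left(F \right)} = -2 + 6 F$ ($g{\left(F \right)} = - 2 \left(\left(12 - 11\right) + F \left(-3\right)\right) = - 2 \left(1 - 3 F\right) = -2 + 6 F$)
$\left(g{\left(-5 \right)} \left(-615\right) - 74\right) + \left(\left(1130601 + B{\left(-1222,-948 \right)}\right) - 1619951\right) = \left(\left(-2 + 6 \left(-5\right)\right) \left(-615\right) - 74\right) + \left(\left(1130601 - -598449\right) - 1619951\right) = \left(\left(-2 - 30\right) \left(-615\right) - 74\right) + \left(\left(1130601 - -598449\right) - 1619951\right) = \left(\left(-32\right) \left(-615\right) - 74\right) + \left(\left(1130601 + 598449\right) - 1619951\right) = \left(19680 - 74\right) + \left(1729050 - 1619951\right) = 19606 + 109099 = 128705$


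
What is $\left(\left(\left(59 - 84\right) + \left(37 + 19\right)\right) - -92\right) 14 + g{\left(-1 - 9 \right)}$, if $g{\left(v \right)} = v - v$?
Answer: $1722$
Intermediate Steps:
$g{\left(v \right)} = 0$
$\left(\left(\left(59 - 84\right) + \left(37 + 19\right)\right) - -92\right) 14 + g{\left(-1 - 9 \right)} = \left(\left(\left(59 - 84\right) + \left(37 + 19\right)\right) - -92\right) 14 + 0 = \left(\left(-25 + 56\right) + 92\right) 14 + 0 = \left(31 + 92\right) 14 + 0 = 123 \cdot 14 + 0 = 1722 + 0 = 1722$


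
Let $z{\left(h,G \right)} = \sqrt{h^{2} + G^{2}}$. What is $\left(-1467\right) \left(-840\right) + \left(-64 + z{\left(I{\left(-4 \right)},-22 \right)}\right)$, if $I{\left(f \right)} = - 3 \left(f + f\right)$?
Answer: $1232216 + 2 \sqrt{265} \approx 1.2322 \cdot 10^{6}$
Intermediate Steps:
$I{\left(f \right)} = - 6 f$ ($I{\left(f \right)} = - 3 \cdot 2 f = - 6 f$)
$z{\left(h,G \right)} = \sqrt{G^{2} + h^{2}}$
$\left(-1467\right) \left(-840\right) + \left(-64 + z{\left(I{\left(-4 \right)},-22 \right)}\right) = \left(-1467\right) \left(-840\right) - \left(64 - \sqrt{\left(-22\right)^{2} + \left(\left(-6\right) \left(-4\right)\right)^{2}}\right) = 1232280 - \left(64 - \sqrt{484 + 24^{2}}\right) = 1232280 - \left(64 - \sqrt{484 + 576}\right) = 1232280 - \left(64 - \sqrt{1060}\right) = 1232280 - \left(64 - 2 \sqrt{265}\right) = 1232216 + 2 \sqrt{265}$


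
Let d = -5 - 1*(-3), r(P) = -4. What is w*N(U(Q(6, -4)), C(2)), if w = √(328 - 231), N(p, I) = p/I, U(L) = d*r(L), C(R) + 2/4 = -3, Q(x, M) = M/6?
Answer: -16*√97/7 ≈ -22.512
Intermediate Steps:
Q(x, M) = M/6 (Q(x, M) = M*(⅙) = M/6)
d = -2 (d = -5 + 3 = -2)
C(R) = -7/2 (C(R) = -½ - 3 = -7/2)
U(L) = 8 (U(L) = -2*(-4) = 8)
w = √97 ≈ 9.8489
w*N(U(Q(6, -4)), C(2)) = √97*(8/(-7/2)) = √97*(8*(-2/7)) = √97*(-16/7) = -16*√97/7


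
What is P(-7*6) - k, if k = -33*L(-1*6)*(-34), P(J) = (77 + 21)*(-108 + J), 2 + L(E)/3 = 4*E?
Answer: 72816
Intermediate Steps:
L(E) = -6 + 12*E (L(E) = -6 + 3*(4*E) = -6 + 12*E)
P(J) = -10584 + 98*J (P(J) = 98*(-108 + J) = -10584 + 98*J)
k = -87516 (k = -33*(-6 + 12*(-1*6))*(-34) = -33*(-6 + 12*(-6))*(-34) = -33*(-6 - 72)*(-34) = -33*(-78)*(-34) = 2574*(-34) = -87516)
P(-7*6) - k = (-10584 + 98*(-7*6)) - 1*(-87516) = (-10584 + 98*(-42)) + 87516 = (-10584 - 4116) + 87516 = -14700 + 87516 = 72816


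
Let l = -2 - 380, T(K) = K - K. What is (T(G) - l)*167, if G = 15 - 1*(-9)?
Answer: 63794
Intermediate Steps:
G = 24 (G = 15 + 9 = 24)
T(K) = 0
l = -382
(T(G) - l)*167 = (0 - 1*(-382))*167 = (0 + 382)*167 = 382*167 = 63794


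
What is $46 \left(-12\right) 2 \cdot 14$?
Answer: $-15456$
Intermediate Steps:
$46 \left(-12\right) 2 \cdot 14 = \left(-552\right) 28 = -15456$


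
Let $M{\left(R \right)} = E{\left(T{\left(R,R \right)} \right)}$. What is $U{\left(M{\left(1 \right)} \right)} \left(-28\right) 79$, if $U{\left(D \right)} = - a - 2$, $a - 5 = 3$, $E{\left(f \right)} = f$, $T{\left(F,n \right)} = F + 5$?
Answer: $22120$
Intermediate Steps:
$T{\left(F,n \right)} = 5 + F$
$M{\left(R \right)} = 5 + R$
$a = 8$ ($a = 5 + 3 = 8$)
$U{\left(D \right)} = -10$ ($U{\left(D \right)} = \left(-1\right) 8 - 2 = -8 - 2 = -10$)
$U{\left(M{\left(1 \right)} \right)} \left(-28\right) 79 = \left(-10\right) \left(-28\right) 79 = 280 \cdot 79 = 22120$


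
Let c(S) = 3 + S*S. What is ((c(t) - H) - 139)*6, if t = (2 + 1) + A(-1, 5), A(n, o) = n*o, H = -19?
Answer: -678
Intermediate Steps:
t = -2 (t = (2 + 1) - 1*5 = 3 - 5 = -2)
c(S) = 3 + S²
((c(t) - H) - 139)*6 = (((3 + (-2)²) - 1*(-19)) - 139)*6 = (((3 + 4) + 19) - 139)*6 = ((7 + 19) - 139)*6 = (26 - 139)*6 = -113*6 = -678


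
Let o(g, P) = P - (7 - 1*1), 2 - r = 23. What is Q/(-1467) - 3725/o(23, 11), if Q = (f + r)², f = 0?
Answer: -121484/163 ≈ -745.30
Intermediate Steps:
r = -21 (r = 2 - 1*23 = 2 - 23 = -21)
o(g, P) = -6 + P (o(g, P) = P - (7 - 1) = P - 1*6 = P - 6 = -6 + P)
Q = 441 (Q = (0 - 21)² = (-21)² = 441)
Q/(-1467) - 3725/o(23, 11) = 441/(-1467) - 3725/(-6 + 11) = 441*(-1/1467) - 3725/5 = -49/163 - 3725*⅕ = -49/163 - 745 = -121484/163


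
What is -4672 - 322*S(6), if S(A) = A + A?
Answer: -8536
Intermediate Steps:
S(A) = 2*A
-4672 - 322*S(6) = -4672 - 322*2*6 = -4672 - 322*12 = -4672 - 1*3864 = -4672 - 3864 = -8536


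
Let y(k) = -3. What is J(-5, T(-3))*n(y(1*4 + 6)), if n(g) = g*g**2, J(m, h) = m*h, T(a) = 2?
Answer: 270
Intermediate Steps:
J(m, h) = h*m
n(g) = g**3
J(-5, T(-3))*n(y(1*4 + 6)) = (2*(-5))*(-3)**3 = -10*(-27) = 270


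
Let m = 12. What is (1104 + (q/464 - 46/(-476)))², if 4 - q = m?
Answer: 14517456391684/11909401 ≈ 1.2190e+6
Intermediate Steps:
q = -8 (q = 4 - 1*12 = 4 - 12 = -8)
(1104 + (q/464 - 46/(-476)))² = (1104 + (-8/464 - 46/(-476)))² = (1104 + (-8*1/464 - 46*(-1/476)))² = (1104 + (-1/58 + 23/238))² = (1104 + 274/3451)² = (3810178/3451)² = 14517456391684/11909401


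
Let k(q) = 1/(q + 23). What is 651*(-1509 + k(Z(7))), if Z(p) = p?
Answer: -9823373/10 ≈ -9.8234e+5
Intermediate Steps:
k(q) = 1/(23 + q)
651*(-1509 + k(Z(7))) = 651*(-1509 + 1/(23 + 7)) = 651*(-1509 + 1/30) = 651*(-45269/30) = -9823373/10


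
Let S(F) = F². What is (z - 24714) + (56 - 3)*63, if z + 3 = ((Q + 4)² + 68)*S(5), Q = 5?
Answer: -17653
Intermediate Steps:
z = 3722 (z = -3 + ((5 + 4)² + 68)*5² = -3 + (9² + 68)*25 = -3 + (81 + 68)*25 = -3 + 149*25 = -3 + 3725 = 3722)
(z - 24714) + (56 - 3)*63 = (3722 - 24714) + (56 - 3)*63 = -20992 + 53*63 = -20992 + 3339 = -17653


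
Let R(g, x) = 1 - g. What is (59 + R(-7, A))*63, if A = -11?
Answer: 4221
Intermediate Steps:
(59 + R(-7, A))*63 = (59 + (1 - 1*(-7)))*63 = (59 + (1 + 7))*63 = (59 + 8)*63 = 67*63 = 4221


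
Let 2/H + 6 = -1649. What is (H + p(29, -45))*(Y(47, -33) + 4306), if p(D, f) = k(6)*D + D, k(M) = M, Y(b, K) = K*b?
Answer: 185115613/331 ≈ 5.5926e+5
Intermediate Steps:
H = -2/1655 (H = 2/(-6 - 1649) = 2/(-1655) = 2*(-1/1655) = -2/1655 ≈ -0.0012085)
p(D, f) = 7*D (p(D, f) = 6*D + D = 7*D)
(H + p(29, -45))*(Y(47, -33) + 4306) = (-2/1655 + 7*29)*(-33*47 + 4306) = (-2/1655 + 203)*(-1551 + 4306) = (335963/1655)*2755 = 185115613/331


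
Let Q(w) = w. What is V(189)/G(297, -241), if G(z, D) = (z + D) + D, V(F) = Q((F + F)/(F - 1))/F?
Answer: -1/17390 ≈ -5.7504e-5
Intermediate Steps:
V(F) = 2/(-1 + F) (V(F) = ((F + F)/(F - 1))/F = ((2*F)/(-1 + F))/F = (2*F/(-1 + F))/F = 2/(-1 + F))
G(z, D) = z + 2*D (G(z, D) = (D + z) + D = z + 2*D)
V(189)/G(297, -241) = (2/(-1 + 189))/(297 + 2*(-241)) = (2/188)/(297 - 482) = (2*(1/188))/(-185) = (1/94)*(-1/185) = -1/17390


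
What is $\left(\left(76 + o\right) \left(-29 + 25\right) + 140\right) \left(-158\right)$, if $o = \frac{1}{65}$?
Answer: $\frac{1684912}{65} \approx 25922.0$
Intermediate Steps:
$o = \frac{1}{65} \approx 0.015385$
$\left(\left(76 + o\right) \left(-29 + 25\right) + 140\right) \left(-158\right) = \left(\left(76 + \frac{1}{65}\right) \left(-29 + 25\right) + 140\right) \left(-158\right) = \left(\frac{4941}{65} \left(-4\right) + 140\right) \left(-158\right) = \left(- \frac{19764}{65} + 140\right) \left(-158\right) = \left(- \frac{10664}{65}\right) \left(-158\right) = \frac{1684912}{65}$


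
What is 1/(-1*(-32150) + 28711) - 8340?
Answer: -507580739/60861 ≈ -8340.0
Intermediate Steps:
1/(-1*(-32150) + 28711) - 8340 = 1/(32150 + 28711) - 8340 = 1/60861 - 8340 = -507580739/60861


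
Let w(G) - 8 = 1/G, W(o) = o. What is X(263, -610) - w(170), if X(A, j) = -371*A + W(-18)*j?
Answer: -14722171/170 ≈ -86601.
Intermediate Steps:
w(G) = 8 + 1/G
X(A, j) = -371*A - 18*j
X(263, -610) - w(170) = (-371*263 - 18*(-610)) - (8 + 1/170) = (-97573 + 10980) - (8 + 1/170) = -86593 - 1*1361/170 = -86593 - 1361/170 = -14722171/170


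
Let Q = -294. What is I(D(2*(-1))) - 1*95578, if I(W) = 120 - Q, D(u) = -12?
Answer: -95164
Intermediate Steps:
I(W) = 414 (I(W) = 120 - 1*(-294) = 120 + 294 = 414)
I(D(2*(-1))) - 1*95578 = 414 - 1*95578 = 414 - 95578 = -95164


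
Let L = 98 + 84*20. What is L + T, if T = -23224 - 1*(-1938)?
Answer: -19508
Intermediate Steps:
L = 1778 (L = 98 + 1680 = 1778)
T = -21286 (T = -23224 + 1938 = -21286)
L + T = 1778 - 21286 = -19508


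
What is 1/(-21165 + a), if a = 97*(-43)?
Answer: -1/25336 ≈ -3.9470e-5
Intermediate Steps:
a = -4171
1/(-21165 + a) = 1/(-21165 - 4171) = 1/(-25336) = -1/25336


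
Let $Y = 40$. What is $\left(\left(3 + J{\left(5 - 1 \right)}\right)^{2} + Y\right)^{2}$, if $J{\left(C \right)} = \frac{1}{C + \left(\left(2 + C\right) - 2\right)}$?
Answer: $\frac{10144225}{4096} \approx 2476.6$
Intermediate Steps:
$J{\left(C \right)} = \frac{1}{2 C}$ ($J{\left(C \right)} = \frac{1}{C + C} = \frac{1}{2 C}$)
$\left(\left(3 + J{\left(5 - 1 \right)}\right)^{2} + Y\right)^{2} = \left(\left(3 + \frac{1}{2 \left(5 - 1\right)}\right)^{2} + 40\right)^{2} = \left(\left(3 + \frac{1}{2 \cdot 4}\right)^{2} + 40\right)^{2} = \left(\left(3 + \frac{1}{2} \cdot \frac{1}{4}\right)^{2} + 40\right)^{2} = \left(\left(3 + \frac{1}{8}\right)^{2} + 40\right)^{2} = \left(\left(\frac{25}{8}\right)^{2} + 40\right)^{2} = \left(\frac{625}{64} + 40\right)^{2} = \left(\frac{3185}{64}\right)^{2} = \frac{10144225}{4096}$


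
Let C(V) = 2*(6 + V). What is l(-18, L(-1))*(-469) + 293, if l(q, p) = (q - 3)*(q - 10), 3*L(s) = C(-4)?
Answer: -275479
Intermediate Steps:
C(V) = 12 + 2*V
L(s) = 4/3 (L(s) = (12 + 2*(-4))/3 = (12 - 8)/3 = (⅓)*4 = 4/3)
l(q, p) = (-10 + q)*(-3 + q) (l(q, p) = (-3 + q)*(-10 + q) = (-10 + q)*(-3 + q))
l(-18, L(-1))*(-469) + 293 = (30 + (-18)² - 13*(-18))*(-469) + 293 = (30 + 324 + 234)*(-469) + 293 = 588*(-469) + 293 = -275772 + 293 = -275479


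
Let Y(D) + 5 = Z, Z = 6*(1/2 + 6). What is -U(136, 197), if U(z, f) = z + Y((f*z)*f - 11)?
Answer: -170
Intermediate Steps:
Z = 39 (Z = 6*(½ + 6) = 6*(13/2) = 39)
Y(D) = 34 (Y(D) = -5 + 39 = 34)
U(z, f) = 34 + z (U(z, f) = z + 34 = 34 + z)
-U(136, 197) = -(34 + 136) = -1*170 = -170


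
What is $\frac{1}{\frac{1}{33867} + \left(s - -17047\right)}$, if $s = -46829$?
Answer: $- \frac{33867}{1008626993} \approx -3.3577 \cdot 10^{-5}$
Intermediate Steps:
$\frac{1}{\frac{1}{33867} + \left(s - -17047\right)} = \frac{1}{\frac{1}{33867} - 29782} = \frac{1}{- \frac{1008626993}{33867}} = - \frac{33867}{1008626993}$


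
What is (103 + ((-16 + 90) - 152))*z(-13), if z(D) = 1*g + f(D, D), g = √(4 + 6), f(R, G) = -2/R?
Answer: 50/13 + 25*√10 ≈ 82.903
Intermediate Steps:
g = √10 ≈ 3.1623
z(D) = √10 - 2/D (z(D) = 1*√10 - 2/D = √10 - 2/D)
(103 + ((-16 + 90) - 152))*z(-13) = (103 + ((-16 + 90) - 152))*(√10 - 2/(-13)) = (103 + (74 - 152))*(√10 - 2*(-1/13)) = (103 - 78)*(√10 + 2/13) = 25*(2/13 + √10) = 50/13 + 25*√10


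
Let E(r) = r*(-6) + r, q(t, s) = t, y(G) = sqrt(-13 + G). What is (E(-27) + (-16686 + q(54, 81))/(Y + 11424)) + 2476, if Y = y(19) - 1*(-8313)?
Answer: 338928199603/129849721 + 5544*sqrt(6)/129849721 ≈ 2610.2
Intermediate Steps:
E(r) = -5*r (E(r) = -6*r + r = -5*r)
Y = 8313 + sqrt(6) (Y = sqrt(-13 + 19) - 1*(-8313) = sqrt(6) + 8313 = 8313 + sqrt(6) ≈ 8315.5)
(E(-27) + (-16686 + q(54, 81))/(Y + 11424)) + 2476 = (-5*(-27) + (-16686 + 54)/((8313 + sqrt(6)) + 11424)) + 2476 = (135 - 16632/(19737 + sqrt(6))) + 2476 = 2611 - 16632/(19737 + sqrt(6))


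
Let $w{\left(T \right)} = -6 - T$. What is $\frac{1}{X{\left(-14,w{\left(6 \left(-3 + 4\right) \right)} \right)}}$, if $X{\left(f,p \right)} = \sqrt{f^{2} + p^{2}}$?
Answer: $\frac{\sqrt{85}}{170} \approx 0.054233$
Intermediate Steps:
$\frac{1}{X{\left(-14,w{\left(6 \left(-3 + 4\right) \right)} \right)}} = \frac{1}{\sqrt{\left(-14\right)^{2} + \left(-6 - 6 \left(-3 + 4\right)\right)^{2}}} = \frac{1}{\sqrt{196 + \left(-6 - 6 \cdot 1\right)^{2}}} = \frac{1}{\sqrt{196 + \left(-6 - 6\right)^{2}}} = \frac{1}{\sqrt{196 + \left(-12\right)^{2}}} = \frac{1}{\sqrt{196 + 144}} = \frac{1}{\sqrt{340}} = \frac{1}{2 \sqrt{85}} = \frac{\sqrt{85}}{170}$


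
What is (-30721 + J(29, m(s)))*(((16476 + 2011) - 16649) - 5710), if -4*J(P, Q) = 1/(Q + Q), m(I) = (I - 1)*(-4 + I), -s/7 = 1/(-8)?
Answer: 2973823776/25 ≈ 1.1895e+8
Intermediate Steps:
s = 7/8 (s = -7/(-8) = -7*(-1/8) = 7/8 ≈ 0.87500)
m(I) = (-1 + I)*(-4 + I)
J(P, Q) = -1/(8*Q) (J(P, Q) = -1/(4*(Q + Q)) = -1/(2*Q)/4 = -1/(8*Q))
(-30721 + J(29, m(s)))*(((16476 + 2011) - 16649) - 5710) = (-30721 - 1/(8*(4 + (7/8)**2 - 5*7/8)))*(((16476 + 2011) - 16649) - 5710) = (-30721 - 1/(8*(4 + 49/64 - 35/8)))*((18487 - 16649) - 5710) = (-30721 - 1/(8*25/64))*(1838 - 5710) = (-30721 - 1/8*64/25)*(-3872) = (-30721 - 8/25)*(-3872) = -768033/25*(-3872) = 2973823776/25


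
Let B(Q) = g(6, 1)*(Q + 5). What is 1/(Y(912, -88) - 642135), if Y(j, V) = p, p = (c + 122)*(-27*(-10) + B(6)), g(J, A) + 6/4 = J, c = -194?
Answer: -1/665139 ≈ -1.5034e-6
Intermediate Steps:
g(J, A) = -3/2 + J
B(Q) = 45/2 + 9*Q/2 (B(Q) = (-3/2 + 6)*(Q + 5) = 9*(5 + Q)/2 = 45/2 + 9*Q/2)
p = -23004 (p = (-194 + 122)*(-27*(-10) + (45/2 + (9/2)*6)) = -72*(270 + (45/2 + 27)) = -72*(270 + 99/2) = -72*639/2 = -23004)
Y(j, V) = -23004
1/(Y(912, -88) - 642135) = 1/(-23004 - 642135) = 1/(-665139) = -1/665139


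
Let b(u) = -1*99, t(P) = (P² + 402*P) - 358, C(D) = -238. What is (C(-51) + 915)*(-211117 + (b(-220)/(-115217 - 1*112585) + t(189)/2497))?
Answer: -27094114211273467/189607198 ≈ -1.4290e+8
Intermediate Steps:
t(P) = -358 + P² + 402*P
b(u) = -99
(C(-51) + 915)*(-211117 + (b(-220)/(-115217 - 1*112585) + t(189)/2497)) = (-238 + 915)*(-211117 + (-99/(-115217 - 1*112585) + (-358 + 189² + 402*189)/2497)) = 677*(-211117 + (-99/(-115217 - 112585) + (-358 + 35721 + 75978)*(1/2497))) = 677*(-211117 + (-99/(-227802) + 111341*(1/2497))) = 677*(-211117 + (-99*(-1/227802) + 111341/2497)) = 677*(-211117 + (33/75934 + 111341/2497)) = 677*(-211117 + 8454649895/189607198) = 677*(-40020848170271/189607198) = -27094114211273467/189607198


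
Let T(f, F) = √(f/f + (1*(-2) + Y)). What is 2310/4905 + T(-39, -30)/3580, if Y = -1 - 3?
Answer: 154/327 + I*√5/3580 ≈ 0.47095 + 0.0006246*I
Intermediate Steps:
Y = -4
T(f, F) = I*√5 (T(f, F) = √(f/f + (1*(-2) - 4)) = √(1 + (-2 - 4)) = √(1 - 6) = √(-5) = I*√5)
2310/4905 + T(-39, -30)/3580 = 2310/4905 + (I*√5)/3580 = 2310*(1/4905) + (I*√5)*(1/3580) = 154/327 + I*√5/3580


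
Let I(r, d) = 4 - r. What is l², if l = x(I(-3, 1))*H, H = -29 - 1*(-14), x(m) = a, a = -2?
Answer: 900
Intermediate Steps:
x(m) = -2
H = -15 (H = -29 + 14 = -15)
l = 30 (l = -2*(-15) = 30)
l² = 30² = 900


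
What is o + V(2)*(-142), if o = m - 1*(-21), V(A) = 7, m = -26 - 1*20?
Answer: -1019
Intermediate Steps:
m = -46 (m = -26 - 20 = -46)
o = -25 (o = -46 - 1*(-21) = -46 + 21 = -25)
o + V(2)*(-142) = -25 + 7*(-142) = -25 - 994 = -1019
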